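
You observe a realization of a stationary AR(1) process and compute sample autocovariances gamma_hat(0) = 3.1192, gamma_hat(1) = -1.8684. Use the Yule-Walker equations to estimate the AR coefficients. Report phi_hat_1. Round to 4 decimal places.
\hat\phi_{1} = -0.5990

The Yule-Walker equations for an AR(p) process read, in matrix form,
  Gamma_p phi = r_p,   with   (Gamma_p)_{ij} = gamma(|i - j|),
                       (r_p)_i = gamma(i),   i,j = 1..p.
Substitute the sample gammas (Toeplitz matrix and right-hand side of size 1):
  Gamma_p = [[3.1192]]
  r_p     = [-1.8684]
With p = 1 this is the single equation gamma(0) phi_1 = gamma(1):
  phi_hat_1 = gamma(1) / gamma(0) = -1.8684 / 3.1192 = -0.5990.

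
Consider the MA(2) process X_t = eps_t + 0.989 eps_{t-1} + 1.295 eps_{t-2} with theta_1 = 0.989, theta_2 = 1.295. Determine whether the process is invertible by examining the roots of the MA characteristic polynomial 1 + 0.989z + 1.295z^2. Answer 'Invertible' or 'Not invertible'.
\text{Not invertible}

The MA(q) characteristic polynomial is P(z) = 1 + 0.989z + 1.295z^2.
Invertibility requires all roots to lie outside the unit circle, i.e. |z| > 1 for every root.
Set 1 + (0.989) z + (1.295) z^2 = 0, i.e. a z^2 + b z + c = 0 with a = 1.295, b = 0.989, c = 1.
Discriminant D = b^2 - 4ac = (0.989)^2 - 4*(1.295)*1 = 0.978121 - (5.18) = -4.201879.
D < 0, so the roots are the complex-conjugate pair z = (-b +/- i sqrt(-D)) / (2a) = -0.3819 +/- 0.7914i.
For a conjugate pair |z|^2 = z * conj(z) = (product of roots) = c/a = 1/(1.295) = 0.772201, so |z| = sqrt(0.772201) = 0.8787 for both roots.
Moduli of all roots: 0.8787, 0.8787.
All moduli strictly greater than 1? No.
Verdict: Not invertible.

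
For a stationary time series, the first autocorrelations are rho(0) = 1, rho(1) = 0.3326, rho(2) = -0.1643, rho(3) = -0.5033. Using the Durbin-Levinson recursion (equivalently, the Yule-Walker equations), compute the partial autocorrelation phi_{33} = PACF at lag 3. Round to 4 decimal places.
\phi_{33} = -0.4089

The PACF at lag k is phi_{kk}, the last component of the solution
to the Yule-Walker system G_k phi = r_k where
  (G_k)_{ij} = rho(|i - j|), (r_k)_i = rho(i), i,j = 1..k.
Equivalently, Durbin-Levinson gives phi_{kk} iteratively:
  phi_{11} = rho(1)
  phi_{kk} = [rho(k) - sum_{j=1..k-1} phi_{k-1,j} rho(k-j)]
            / [1 - sum_{j=1..k-1} phi_{k-1,j} rho(j)],
  phi_{k,j} = phi_{k-1,j} - phi_{kk} phi_{k-1,k-j},  j = 1..k-1.
Step k = 1:
  phi_11 = rho(1) = 0.3326.
Step k = 2:
  phi_22 = [rho(2) - phi_11 rho(1)] / [1 - phi_11 rho(1)] = [-0.1643 - (0.3326)(0.3326)] / [1 - (0.3326)(0.3326)]
         = -0.27492276 / 0.88937724 = -0.309118.
  Update: phi_21 = phi_11 - phi_22 phi_11 = 0.3326 - (-0.309118)(0.3326) = 0.435413.
Step k = 3:
  phi_33 = [rho(3) - phi_21 rho(2) - phi_22 rho(1)] / [1 - phi_21 rho(1) - phi_22 rho(2)]
    numerator   = -0.5033 - (0.435413)(-0.1643) - (-0.309118)(0.3326) = -0.32894895
    denominator = 1 - (0.435413)(0.3326) - (-0.309118)(-0.1643) = 0.80439359
  phi_33 = -0.32894895 / 0.80439359 = -0.4089.
Therefore phi_{33} = -0.4089.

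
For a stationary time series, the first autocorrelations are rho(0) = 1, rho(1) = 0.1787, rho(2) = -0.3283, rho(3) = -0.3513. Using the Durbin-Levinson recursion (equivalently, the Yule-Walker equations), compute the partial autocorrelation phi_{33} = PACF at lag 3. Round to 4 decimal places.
\phi_{33} = -0.2450

The PACF at lag k is phi_{kk}, the last component of the solution
to the Yule-Walker system G_k phi = r_k where
  (G_k)_{ij} = rho(|i - j|), (r_k)_i = rho(i), i,j = 1..k.
Equivalently, Durbin-Levinson gives phi_{kk} iteratively:
  phi_{11} = rho(1)
  phi_{kk} = [rho(k) - sum_{j=1..k-1} phi_{k-1,j} rho(k-j)]
            / [1 - sum_{j=1..k-1} phi_{k-1,j} rho(j)],
  phi_{k,j} = phi_{k-1,j} - phi_{kk} phi_{k-1,k-j},  j = 1..k-1.
Step k = 1:
  phi_11 = rho(1) = 0.1787.
Step k = 2:
  phi_22 = [rho(2) - phi_11 rho(1)] / [1 - phi_11 rho(1)] = [-0.3283 - (0.1787)(0.1787)] / [1 - (0.1787)(0.1787)]
         = -0.36023369 / 0.96806631 = -0.372117.
  Update: phi_21 = phi_11 - phi_22 phi_11 = 0.1787 - (-0.372117)(0.1787) = 0.245197.
Step k = 3:
  phi_33 = [rho(3) - phi_21 rho(2) - phi_22 rho(1)] / [1 - phi_21 rho(1) - phi_22 rho(2)]
    numerator   = -0.3513 - (0.245197)(-0.3283) - (-0.372117)(0.1787) = -0.20430448
    denominator = 1 - (0.245197)(0.1787) - (-0.372117)(-0.3283) = 0.83401732
  phi_33 = -0.20430448 / 0.83401732 = -0.245.
Therefore phi_{33} = -0.2450.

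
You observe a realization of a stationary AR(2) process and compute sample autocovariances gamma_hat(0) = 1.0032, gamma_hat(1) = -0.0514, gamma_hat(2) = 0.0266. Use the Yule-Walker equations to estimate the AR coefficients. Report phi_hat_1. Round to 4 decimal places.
\hat\phi_{1} = -0.0500

The Yule-Walker equations for an AR(p) process read, in matrix form,
  Gamma_p phi = r_p,   with   (Gamma_p)_{ij} = gamma(|i - j|),
                       (r_p)_i = gamma(i),   i,j = 1..p.
Substitute the sample gammas (Toeplitz matrix and right-hand side of size 2):
  Gamma_p = [[1.0032, -0.0514], [-0.0514, 1.0032]]
  r_p     = [-0.0514, 0.0266]
Written out:
  1.0032 phi_1 - 0.0514 phi_2 = -0.0514
  -0.0514 phi_1 + 1.0032 phi_2 = 0.0266
Solve by Cramer's rule:
  det = gamma(0)^2 - gamma(1)^2 = (1.0032)^2 - (-0.0514)^2 = 1.00641024 - 0.00264196 = 1.00376828
  phi_hat_1 = [gamma(1) gamma(0) - gamma(1) gamma(2)] / det = [(-0.0514)(1.0032) - (-0.0514)(0.0266)] / 1.00376828 = -0.05019724 / 1.00376828 = -0.05
  phi_hat_2 = [gamma(0) gamma(2) - gamma(1)^2] / det = [(1.0032)(0.0266) - (-0.0514)^2] / 1.00376828 = 0.02404316 / 1.00376828 = 0.024
So phi_hat = [-0.0500, 0.0240].
Therefore phi_hat_1 = -0.0500.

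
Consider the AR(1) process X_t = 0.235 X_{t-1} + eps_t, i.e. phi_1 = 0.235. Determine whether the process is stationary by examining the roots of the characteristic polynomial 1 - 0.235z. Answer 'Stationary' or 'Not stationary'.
\text{Stationary}

The AR(p) characteristic polynomial is P(z) = 1 - 0.235z.
Stationarity requires all roots to lie outside the unit circle, i.e. |z| > 1 for every root.
This is linear in z: 1 + (-0.235) z = 0  =>  z = -1/(-0.235) = 4.255319,  |z| = 4.255319.
Moduli of all roots: 4.2553.
All moduli strictly greater than 1? Yes.
Verdict: Stationary.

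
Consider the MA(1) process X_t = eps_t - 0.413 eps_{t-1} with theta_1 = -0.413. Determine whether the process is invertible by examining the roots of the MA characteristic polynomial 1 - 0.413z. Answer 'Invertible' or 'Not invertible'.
\text{Invertible}

The MA(q) characteristic polynomial is P(z) = 1 - 0.413z.
Invertibility requires all roots to lie outside the unit circle, i.e. |z| > 1 for every root.
This is linear in z: 1 + (-0.413) z = 0  =>  z = -1/(-0.413) = 2.421308,  |z| = 2.421308.
Moduli of all roots: 2.4213.
All moduli strictly greater than 1? Yes.
Verdict: Invertible.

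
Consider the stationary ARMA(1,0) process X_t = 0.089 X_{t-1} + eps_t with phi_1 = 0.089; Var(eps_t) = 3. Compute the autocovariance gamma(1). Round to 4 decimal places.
\gamma(1) = 0.2691

Multiply the model equation by X_{t-k} and take expectations. With theta_0 = psi_0 = 1 and psi_j the MA(infinity) weights, this gives
  gamma(k) - sum_i phi_i gamma(k-i) = c_k,
  c_k = sigma^2 * sum_{j=k..q} theta_j psi_{j-k}   (c_k = 0 for k > q),
using gamma(-m) = gamma(m).
Pure AR (q = 0): c_0 = sigma^2 = 3, c_k = 0 for k >= 1.
Equations for k = 0 and k = 1 (AR order 1):
  gamma(0) = phi_1 gamma(1) + c_0
  gamma(1) = phi_1 gamma(0) + c_1
Substituting the second into the first: gamma(0) (1 - phi_1^2) = c_0 + phi_1 c_1, so
  gamma(0) = c_0 / (1 - phi_1^2) = 3 / (1 - (0.089)^2) = 3 / 0.992079 = 3.023953.
  gamma(1) = phi_1 gamma(0) = (0.089)(3.023953) = 0.269132.
Therefore gamma(1) = 0.2691 (to 4 decimal places).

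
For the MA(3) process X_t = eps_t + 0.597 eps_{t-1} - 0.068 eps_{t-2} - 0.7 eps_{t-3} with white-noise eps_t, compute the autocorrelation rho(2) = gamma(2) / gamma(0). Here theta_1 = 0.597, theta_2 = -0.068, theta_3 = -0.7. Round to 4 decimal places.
\rho(2) = -0.2625

For an MA(q) process with theta_0 = 1, the autocovariance is
  gamma(k) = sigma^2 * sum_{i=0..q-k} theta_i * theta_{i+k},
and rho(k) = gamma(k) / gamma(0). Sigma^2 cancels.
  numerator   = (1)*(-0.068) + (0.597)*(-0.7) = -0.4859.
  denominator = (1)^2 + (0.597)^2 + (-0.068)^2 + (-0.7)^2 = 1.851033.
  rho(2) = -0.4859 / 1.851033 = -0.2625.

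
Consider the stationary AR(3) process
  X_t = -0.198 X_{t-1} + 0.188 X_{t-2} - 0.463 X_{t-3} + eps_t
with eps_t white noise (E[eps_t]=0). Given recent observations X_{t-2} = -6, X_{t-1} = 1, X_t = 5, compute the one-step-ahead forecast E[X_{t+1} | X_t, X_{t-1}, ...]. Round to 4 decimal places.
E[X_{t+1} \mid \mathcal F_t] = 1.9760

For an AR(p) model X_t = c + sum_i phi_i X_{t-i} + eps_t, the
one-step-ahead conditional mean is
  E[X_{t+1} | X_t, ...] = c + sum_i phi_i X_{t+1-i}.
Substitute known values:
  E[X_{t+1} | ...] = (-0.198) * (5) + (0.188) * (1) + (-0.463) * (-6)
                   = 1.9760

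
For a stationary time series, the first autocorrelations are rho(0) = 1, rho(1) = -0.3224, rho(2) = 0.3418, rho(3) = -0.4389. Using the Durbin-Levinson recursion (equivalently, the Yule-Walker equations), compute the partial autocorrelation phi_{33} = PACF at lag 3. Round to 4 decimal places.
\phi_{33} = -0.3270

The PACF at lag k is phi_{kk}, the last component of the solution
to the Yule-Walker system G_k phi = r_k where
  (G_k)_{ij} = rho(|i - j|), (r_k)_i = rho(i), i,j = 1..k.
Equivalently, Durbin-Levinson gives phi_{kk} iteratively:
  phi_{11} = rho(1)
  phi_{kk} = [rho(k) - sum_{j=1..k-1} phi_{k-1,j} rho(k-j)]
            / [1 - sum_{j=1..k-1} phi_{k-1,j} rho(j)],
  phi_{k,j} = phi_{k-1,j} - phi_{kk} phi_{k-1,k-j},  j = 1..k-1.
Step k = 1:
  phi_11 = rho(1) = -0.3224.
Step k = 2:
  phi_22 = [rho(2) - phi_11 rho(1)] / [1 - phi_11 rho(1)] = [0.3418 - (-0.3224)(-0.3224)] / [1 - (-0.3224)(-0.3224)]
         = 0.23785824 / 0.89605824 = 0.26545.
  Update: phi_21 = phi_11 - phi_22 phi_11 = -0.3224 - (0.26545)(-0.3224) = -0.236819.
Step k = 3:
  phi_33 = [rho(3) - phi_21 rho(2) - phi_22 rho(1)] / [1 - phi_21 rho(1) - phi_22 rho(2)]
    numerator   = -0.4389 - (-0.236819)(0.3418) - (0.26545)(-0.3224) = -0.27237431
    denominator = 1 - (-0.236819)(-0.3224) - (0.26545)(0.3418) = 0.83291888
  phi_33 = -0.27237431 / 0.83291888 = -0.327.
Therefore phi_{33} = -0.3270.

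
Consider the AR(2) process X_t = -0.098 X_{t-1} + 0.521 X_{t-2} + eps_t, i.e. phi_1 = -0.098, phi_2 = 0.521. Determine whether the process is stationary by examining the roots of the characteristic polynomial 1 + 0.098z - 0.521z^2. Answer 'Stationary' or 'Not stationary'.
\text{Stationary}

The AR(p) characteristic polynomial is P(z) = 1 + 0.098z - 0.521z^2.
Stationarity requires all roots to lie outside the unit circle, i.e. |z| > 1 for every root.
Set 1 + (0.098) z + (-0.521) z^2 = 0, i.e. a z^2 + b z + c = 0 with a = -0.521, b = 0.098, c = 1.
Discriminant D = b^2 - 4ac = (0.098)^2 - 4*(-0.521)*1 = 0.009604 - (-2.084) = 2.093604.
D >= 0, so the roots are real: z = (-b +/- sqrt(D)) / (2a) = (-0.098 +/- 1.446929) / (-1.042).
  z_1 = (-0.098 + 1.446929) / (-1.042) = -1.2946,   |z_1| = 1.2946.
  z_2 = (-0.098 - 1.446929) / (-1.042) = 1.4827,   |z_2| = 1.4827.
Moduli of all roots: 1.2946, 1.4827.
All moduli strictly greater than 1? Yes.
Verdict: Stationary.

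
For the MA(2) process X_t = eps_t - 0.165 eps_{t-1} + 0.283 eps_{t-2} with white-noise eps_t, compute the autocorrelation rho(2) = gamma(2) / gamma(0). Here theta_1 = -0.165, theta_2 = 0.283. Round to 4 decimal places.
\rho(2) = 0.2556

For an MA(q) process with theta_0 = 1, the autocovariance is
  gamma(k) = sigma^2 * sum_{i=0..q-k} theta_i * theta_{i+k},
and rho(k) = gamma(k) / gamma(0). Sigma^2 cancels.
  numerator   = (1)*(0.283) = 0.283.
  denominator = (1)^2 + (-0.165)^2 + (0.283)^2 = 1.107314.
  rho(2) = 0.283 / 1.107314 = 0.2556.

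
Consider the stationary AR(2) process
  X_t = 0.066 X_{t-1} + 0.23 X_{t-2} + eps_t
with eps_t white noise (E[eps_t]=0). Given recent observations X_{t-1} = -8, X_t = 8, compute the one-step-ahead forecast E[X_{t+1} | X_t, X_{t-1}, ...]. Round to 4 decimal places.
E[X_{t+1} \mid \mathcal F_t] = -1.3120

For an AR(p) model X_t = c + sum_i phi_i X_{t-i} + eps_t, the
one-step-ahead conditional mean is
  E[X_{t+1} | X_t, ...] = c + sum_i phi_i X_{t+1-i}.
Substitute known values:
  E[X_{t+1} | ...] = (0.066) * (8) + (0.23) * (-8)
                   = -1.3120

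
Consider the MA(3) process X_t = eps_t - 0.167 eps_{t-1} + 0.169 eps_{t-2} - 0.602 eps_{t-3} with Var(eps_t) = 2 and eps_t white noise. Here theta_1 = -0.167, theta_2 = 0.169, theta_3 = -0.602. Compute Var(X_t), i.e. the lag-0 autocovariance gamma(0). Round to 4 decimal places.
\gamma(0) = 2.8377

For an MA(q) process X_t = eps_t + sum_i theta_i eps_{t-i} with
Var(eps_t) = sigma^2, the variance is
  gamma(0) = sigma^2 * (1 + sum_i theta_i^2).
  sum_i theta_i^2 = (-0.167)^2 + (0.169)^2 + (-0.602)^2 = 0.027889 + 0.028561 + 0.362404 = 0.418854.
  gamma(0) = 2 * (1 + 0.418854) = 2 * 1.418854 = 2.837708, which rounds to 2.8377.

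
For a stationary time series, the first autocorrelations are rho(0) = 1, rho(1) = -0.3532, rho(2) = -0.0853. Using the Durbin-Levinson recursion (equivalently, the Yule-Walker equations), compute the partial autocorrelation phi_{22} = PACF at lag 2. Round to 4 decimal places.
\phi_{22} = -0.2400

The PACF at lag k is phi_{kk}, the last component of the solution
to the Yule-Walker system G_k phi = r_k where
  (G_k)_{ij} = rho(|i - j|), (r_k)_i = rho(i), i,j = 1..k.
Equivalently, Durbin-Levinson gives phi_{kk} iteratively:
  phi_{11} = rho(1)
  phi_{kk} = [rho(k) - sum_{j=1..k-1} phi_{k-1,j} rho(k-j)]
            / [1 - sum_{j=1..k-1} phi_{k-1,j} rho(j)],
  phi_{k,j} = phi_{k-1,j} - phi_{kk} phi_{k-1,k-j},  j = 1..k-1.
Step k = 1:
  phi_11 = rho(1) = -0.3532.
Step k = 2:
  phi_22 = [rho(2) - phi_11 rho(1)] / [1 - phi_11 rho(1)] = [-0.0853 - (-0.3532)(-0.3532)] / [1 - (-0.3532)(-0.3532)]
         = -0.21005024 / 0.87524976 = -0.24.
Therefore phi_{22} = -0.2400.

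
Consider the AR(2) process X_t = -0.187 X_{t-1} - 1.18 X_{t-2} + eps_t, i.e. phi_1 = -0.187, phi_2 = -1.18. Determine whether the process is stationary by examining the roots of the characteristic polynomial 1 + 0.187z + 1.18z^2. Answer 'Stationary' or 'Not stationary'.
\text{Not stationary}

The AR(p) characteristic polynomial is P(z) = 1 + 0.187z + 1.18z^2.
Stationarity requires all roots to lie outside the unit circle, i.e. |z| > 1 for every root.
Set 1 + (0.187) z + (1.18) z^2 = 0, i.e. a z^2 + b z + c = 0 with a = 1.18, b = 0.187, c = 1.
Discriminant D = b^2 - 4ac = (0.187)^2 - 4*(1.18)*1 = 0.034969 - (4.72) = -4.685031.
D < 0, so the roots are the complex-conjugate pair z = (-b +/- i sqrt(-D)) / (2a) = -0.0792 +/- 0.9172i.
For a conjugate pair |z|^2 = z * conj(z) = (product of roots) = c/a = 1/(1.18) = 0.847458, so |z| = sqrt(0.847458) = 0.9206 for both roots.
Moduli of all roots: 0.9206, 0.9206.
All moduli strictly greater than 1? No.
Verdict: Not stationary.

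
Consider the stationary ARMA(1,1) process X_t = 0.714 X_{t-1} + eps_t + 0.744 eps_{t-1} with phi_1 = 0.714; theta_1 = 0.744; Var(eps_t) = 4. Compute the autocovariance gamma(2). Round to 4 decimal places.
\gamma(2) = 13.0069

Multiply the model equation by X_{t-k} and take expectations. With theta_0 = psi_0 = 1 and psi_j the MA(infinity) weights, this gives
  gamma(k) - sum_i phi_i gamma(k-i) = c_k,
  c_k = sigma^2 * sum_{j=k..q} theta_j psi_{j-k}   (c_k = 0 for k > q),
using gamma(-m) = gamma(m).
psi-weights needed (psi_j = theta_j + sum_i phi_i psi_{j-i}):
  psi_1 = theta_1 + phi_1 = 0.744 + (0.714) = 1.458
Right-hand sides:
  c_0 = sigma^2 (1 + theta_1 psi_1) = 4 * (1 + (0.744)(1.458)) = 4 * 2.084752 = 8.339008
  c_1 = sigma^2 theta_1 = 4 * (0.744) = 2.976
  c_2 = 0
Equations for k = 0 and k = 1 (AR order 1):
  gamma(0) = phi_1 gamma(1) + c_0
  gamma(1) = phi_1 gamma(0) + c_1
Substituting the second into the first: gamma(0) (1 - phi_1^2) = c_0 + phi_1 c_1, so
  gamma(0) = (c_0 + phi_1 c_1) / (1 - phi_1^2) = (8.339008 + (0.714)(2.976)) / (1 - (0.714)^2) = 10.463872 / 0.490204 = 21.345954.
  gamma(1) = phi_1 gamma(0) + c_1 = (0.714)(21.345954) + (2.976) = 18.217011.
For k = 2 (> q): gamma(2) = phi_1 gamma(1) = (0.714)(18.217011) = 13.006946.
Therefore gamma(2) = 13.0069 (to 4 decimal places).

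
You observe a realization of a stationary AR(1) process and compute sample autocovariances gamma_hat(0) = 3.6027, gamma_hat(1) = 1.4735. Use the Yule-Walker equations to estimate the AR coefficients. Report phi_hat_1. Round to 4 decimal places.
\hat\phi_{1} = 0.4090

The Yule-Walker equations for an AR(p) process read, in matrix form,
  Gamma_p phi = r_p,   with   (Gamma_p)_{ij} = gamma(|i - j|),
                       (r_p)_i = gamma(i),   i,j = 1..p.
Substitute the sample gammas (Toeplitz matrix and right-hand side of size 1):
  Gamma_p = [[3.6027]]
  r_p     = [1.4735]
With p = 1 this is the single equation gamma(0) phi_1 = gamma(1):
  phi_hat_1 = gamma(1) / gamma(0) = 1.4735 / 3.6027 = 0.4090.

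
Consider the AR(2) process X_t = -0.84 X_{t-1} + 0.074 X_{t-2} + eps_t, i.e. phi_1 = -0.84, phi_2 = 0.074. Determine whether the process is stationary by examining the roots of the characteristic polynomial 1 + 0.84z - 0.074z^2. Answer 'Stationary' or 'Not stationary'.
\text{Stationary}

The AR(p) characteristic polynomial is P(z) = 1 + 0.84z - 0.074z^2.
Stationarity requires all roots to lie outside the unit circle, i.e. |z| > 1 for every root.
Set 1 + (0.84) z + (-0.074) z^2 = 0, i.e. a z^2 + b z + c = 0 with a = -0.074, b = 0.84, c = 1.
Discriminant D = b^2 - 4ac = (0.84)^2 - 4*(-0.074)*1 = 0.7056 - (-0.296) = 1.0016.
D >= 0, so the roots are real: z = (-b +/- sqrt(D)) / (2a) = (-0.84 +/- 1.0008) / (-0.148).
  z_1 = (-0.84 + 1.0008) / (-0.148) = -1.0865,   |z_1| = 1.0865.
  z_2 = (-0.84 - 1.0008) / (-0.148) = 12.4378,   |z_2| = 12.4378.
Moduli of all roots: 1.0865, 12.4378.
All moduli strictly greater than 1? Yes.
Verdict: Stationary.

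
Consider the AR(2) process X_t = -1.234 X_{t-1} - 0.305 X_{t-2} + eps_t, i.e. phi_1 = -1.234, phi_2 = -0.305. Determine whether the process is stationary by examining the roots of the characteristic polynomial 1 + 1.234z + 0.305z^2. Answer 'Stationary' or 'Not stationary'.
\text{Stationary}

The AR(p) characteristic polynomial is P(z) = 1 + 1.234z + 0.305z^2.
Stationarity requires all roots to lie outside the unit circle, i.e. |z| > 1 for every root.
Set 1 + (1.234) z + (0.305) z^2 = 0, i.e. a z^2 + b z + c = 0 with a = 0.305, b = 1.234, c = 1.
Discriminant D = b^2 - 4ac = (1.234)^2 - 4*(0.305)*1 = 1.522756 - (1.22) = 0.302756.
D >= 0, so the roots are real: z = (-b +/- sqrt(D)) / (2a) = (-1.234 +/- 0.550233) / (0.61).
  z_1 = (-1.234 + 0.550233) / (0.61) = -1.1209,   |z_1| = 1.1209.
  z_2 = (-1.234 - 0.550233) / (0.61) = -2.925,   |z_2| = 2.925.
Moduli of all roots: 1.1209, 2.9250.
All moduli strictly greater than 1? Yes.
Verdict: Stationary.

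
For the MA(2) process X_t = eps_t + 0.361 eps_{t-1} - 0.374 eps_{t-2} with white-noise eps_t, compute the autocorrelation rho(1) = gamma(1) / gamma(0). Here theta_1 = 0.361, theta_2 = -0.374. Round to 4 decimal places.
\rho(1) = 0.1779

For an MA(q) process with theta_0 = 1, the autocovariance is
  gamma(k) = sigma^2 * sum_{i=0..q-k} theta_i * theta_{i+k},
and rho(k) = gamma(k) / gamma(0). Sigma^2 cancels.
  numerator   = (1)*(0.361) + (0.361)*(-0.374) = 0.225986.
  denominator = (1)^2 + (0.361)^2 + (-0.374)^2 = 1.270197.
  rho(1) = 0.225986 / 1.270197 = 0.1779.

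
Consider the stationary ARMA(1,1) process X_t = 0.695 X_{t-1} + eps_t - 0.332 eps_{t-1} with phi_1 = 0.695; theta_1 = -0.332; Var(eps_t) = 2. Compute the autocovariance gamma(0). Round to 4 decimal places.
\gamma(0) = 2.5098

Multiply the model equation by X_{t-k} and take expectations. With theta_0 = psi_0 = 1 and psi_j the MA(infinity) weights, this gives
  gamma(k) - sum_i phi_i gamma(k-i) = c_k,
  c_k = sigma^2 * sum_{j=k..q} theta_j psi_{j-k}   (c_k = 0 for k > q),
using gamma(-m) = gamma(m).
psi-weights needed (psi_j = theta_j + sum_i phi_i psi_{j-i}):
  psi_1 = theta_1 + phi_1 = -0.332 + (0.695) = 0.363
Right-hand sides:
  c_0 = sigma^2 (1 + theta_1 psi_1) = 2 * (1 + (-0.332)(0.363)) = 2 * 0.879484 = 1.758968
  c_1 = sigma^2 theta_1 = 2 * (-0.332) = -0.664
  c_2 = 0
Equations for k = 0 and k = 1 (AR order 1):
  gamma(0) = phi_1 gamma(1) + c_0
  gamma(1) = phi_1 gamma(0) + c_1
Substituting the second into the first: gamma(0) (1 - phi_1^2) = c_0 + phi_1 c_1, so
  gamma(0) = (c_0 + phi_1 c_1) / (1 - phi_1^2) = (1.758968 + (0.695)(-0.664)) / (1 - (0.695)^2) = 1.297488 / 0.516975 = 2.509769.
Therefore gamma(0) = 2.5098 (to 4 decimal places).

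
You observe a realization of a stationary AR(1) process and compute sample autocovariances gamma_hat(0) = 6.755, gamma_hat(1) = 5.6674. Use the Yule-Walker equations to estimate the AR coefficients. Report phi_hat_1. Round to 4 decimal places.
\hat\phi_{1} = 0.8390

The Yule-Walker equations for an AR(p) process read, in matrix form,
  Gamma_p phi = r_p,   with   (Gamma_p)_{ij} = gamma(|i - j|),
                       (r_p)_i = gamma(i),   i,j = 1..p.
Substitute the sample gammas (Toeplitz matrix and right-hand side of size 1):
  Gamma_p = [[6.755]]
  r_p     = [5.6674]
With p = 1 this is the single equation gamma(0) phi_1 = gamma(1):
  phi_hat_1 = gamma(1) / gamma(0) = 5.6674 / 6.755 = 0.8390.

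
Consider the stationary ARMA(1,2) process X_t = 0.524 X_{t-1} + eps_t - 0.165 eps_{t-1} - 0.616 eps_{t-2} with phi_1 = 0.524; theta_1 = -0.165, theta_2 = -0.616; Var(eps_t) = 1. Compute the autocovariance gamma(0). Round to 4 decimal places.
\gamma(0) = 1.3813

Multiply the model equation by X_{t-k} and take expectations. With theta_0 = psi_0 = 1 and psi_j the MA(infinity) weights, this gives
  gamma(k) - sum_i phi_i gamma(k-i) = c_k,
  c_k = sigma^2 * sum_{j=k..q} theta_j psi_{j-k}   (c_k = 0 for k > q),
using gamma(-m) = gamma(m).
psi-weights needed (psi_j = theta_j + sum_i phi_i psi_{j-i}):
  psi_1 = theta_1 + phi_1 = -0.165 + (0.524) = 0.359
  psi_2 = theta_2 + phi_1 psi_1 = -0.616 + (0.524)(0.359) = -0.427884
Right-hand sides:
  c_0 = sigma^2 (1 + theta_1 psi_1 + theta_2 psi_2) = 1 * (1 + (-0.165)(0.359) + (-0.616)(-0.427884)) = 1 * 1.204342 = 1.204342
  c_1 = sigma^2 (theta_1 + theta_2 psi_1) = 1 * (-0.165 + (-0.616)(0.359)) = -0.386144
  c_2 = sigma^2 theta_2 = 1 * (-0.616) = -0.616
Equations for k = 0 and k = 1 (AR order 1):
  gamma(0) = phi_1 gamma(1) + c_0
  gamma(1) = phi_1 gamma(0) + c_1
Substituting the second into the first: gamma(0) (1 - phi_1^2) = c_0 + phi_1 c_1, so
  gamma(0) = (c_0 + phi_1 c_1) / (1 - phi_1^2) = (1.204342 + (0.524)(-0.386144)) / (1 - (0.524)^2) = 1.002002 / 0.725424 = 1.381264.
Therefore gamma(0) = 1.3813 (to 4 decimal places).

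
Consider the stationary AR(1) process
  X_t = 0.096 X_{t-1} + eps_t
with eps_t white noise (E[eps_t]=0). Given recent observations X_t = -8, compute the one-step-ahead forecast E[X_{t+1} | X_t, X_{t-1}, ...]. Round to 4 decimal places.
E[X_{t+1} \mid \mathcal F_t] = -0.7680

For an AR(p) model X_t = c + sum_i phi_i X_{t-i} + eps_t, the
one-step-ahead conditional mean is
  E[X_{t+1} | X_t, ...] = c + sum_i phi_i X_{t+1-i}.
Substitute known values:
  E[X_{t+1} | ...] = (0.096) * (-8)
                   = -0.7680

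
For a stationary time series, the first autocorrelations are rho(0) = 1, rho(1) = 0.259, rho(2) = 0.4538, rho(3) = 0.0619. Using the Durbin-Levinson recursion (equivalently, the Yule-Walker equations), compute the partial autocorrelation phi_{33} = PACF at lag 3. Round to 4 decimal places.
\phi_{33} = -0.1479

The PACF at lag k is phi_{kk}, the last component of the solution
to the Yule-Walker system G_k phi = r_k where
  (G_k)_{ij} = rho(|i - j|), (r_k)_i = rho(i), i,j = 1..k.
Equivalently, Durbin-Levinson gives phi_{kk} iteratively:
  phi_{11} = rho(1)
  phi_{kk} = [rho(k) - sum_{j=1..k-1} phi_{k-1,j} rho(k-j)]
            / [1 - sum_{j=1..k-1} phi_{k-1,j} rho(j)],
  phi_{k,j} = phi_{k-1,j} - phi_{kk} phi_{k-1,k-j},  j = 1..k-1.
Step k = 1:
  phi_11 = rho(1) = 0.259.
Step k = 2:
  phi_22 = [rho(2) - phi_11 rho(1)] / [1 - phi_11 rho(1)] = [0.4538 - (0.259)(0.259)] / [1 - (0.259)(0.259)]
         = 0.386719 / 0.932919 = 0.414526.
  Update: phi_21 = phi_11 - phi_22 phi_11 = 0.259 - (0.414526)(0.259) = 0.151638.
Step k = 3:
  phi_33 = [rho(3) - phi_21 rho(2) - phi_22 rho(1)] / [1 - phi_21 rho(1) - phi_22 rho(2)]
    numerator   = 0.0619 - (0.151638)(0.4538) - (0.414526)(0.259) = -0.11427542
    denominator = 1 - (0.151638)(0.259) - (0.414526)(0.4538) = 0.77261399
  phi_33 = -0.11427542 / 0.77261399 = -0.1479.
Therefore phi_{33} = -0.1479.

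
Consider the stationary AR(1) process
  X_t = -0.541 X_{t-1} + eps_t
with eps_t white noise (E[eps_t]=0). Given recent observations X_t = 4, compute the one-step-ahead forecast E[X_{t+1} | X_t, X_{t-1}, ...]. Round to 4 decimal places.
E[X_{t+1} \mid \mathcal F_t] = -2.1640

For an AR(p) model X_t = c + sum_i phi_i X_{t-i} + eps_t, the
one-step-ahead conditional mean is
  E[X_{t+1} | X_t, ...] = c + sum_i phi_i X_{t+1-i}.
Substitute known values:
  E[X_{t+1} | ...] = (-0.541) * (4)
                   = -2.1640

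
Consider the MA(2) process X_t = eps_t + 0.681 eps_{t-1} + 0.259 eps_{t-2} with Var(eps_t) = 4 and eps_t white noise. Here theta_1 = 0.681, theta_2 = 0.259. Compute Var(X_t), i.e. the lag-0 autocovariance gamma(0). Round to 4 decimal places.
\gamma(0) = 6.1234

For an MA(q) process X_t = eps_t + sum_i theta_i eps_{t-i} with
Var(eps_t) = sigma^2, the variance is
  gamma(0) = sigma^2 * (1 + sum_i theta_i^2).
  sum_i theta_i^2 = (0.681)^2 + (0.259)^2 = 0.463761 + 0.067081 = 0.530842.
  gamma(0) = 4 * (1 + 0.530842) = 4 * 1.530842 = 6.123368, which rounds to 6.1234.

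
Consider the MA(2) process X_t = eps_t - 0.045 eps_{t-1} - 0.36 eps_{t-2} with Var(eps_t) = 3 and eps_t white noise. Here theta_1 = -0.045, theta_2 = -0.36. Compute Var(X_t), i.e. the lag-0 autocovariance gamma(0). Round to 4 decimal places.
\gamma(0) = 3.3949

For an MA(q) process X_t = eps_t + sum_i theta_i eps_{t-i} with
Var(eps_t) = sigma^2, the variance is
  gamma(0) = sigma^2 * (1 + sum_i theta_i^2).
  sum_i theta_i^2 = (-0.045)^2 + (-0.36)^2 = 0.002025 + 0.1296 = 0.131625.
  gamma(0) = 3 * (1 + 0.131625) = 3 * 1.131625 = 3.394875, which rounds to 3.3949.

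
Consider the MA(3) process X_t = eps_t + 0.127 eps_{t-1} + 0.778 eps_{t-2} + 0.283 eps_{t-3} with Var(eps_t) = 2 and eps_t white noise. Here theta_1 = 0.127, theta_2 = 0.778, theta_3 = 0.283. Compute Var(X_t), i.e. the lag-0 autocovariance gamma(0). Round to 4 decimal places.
\gamma(0) = 3.4030

For an MA(q) process X_t = eps_t + sum_i theta_i eps_{t-i} with
Var(eps_t) = sigma^2, the variance is
  gamma(0) = sigma^2 * (1 + sum_i theta_i^2).
  sum_i theta_i^2 = (0.127)^2 + (0.778)^2 + (0.283)^2 = 0.016129 + 0.605284 + 0.080089 = 0.701502.
  gamma(0) = 2 * (1 + 0.701502) = 2 * 1.701502 = 3.403004, which rounds to 3.4030.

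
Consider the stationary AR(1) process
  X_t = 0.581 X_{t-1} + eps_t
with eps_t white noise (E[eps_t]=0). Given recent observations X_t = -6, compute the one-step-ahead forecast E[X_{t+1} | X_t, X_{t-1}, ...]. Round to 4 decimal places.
E[X_{t+1} \mid \mathcal F_t] = -3.4860

For an AR(p) model X_t = c + sum_i phi_i X_{t-i} + eps_t, the
one-step-ahead conditional mean is
  E[X_{t+1} | X_t, ...] = c + sum_i phi_i X_{t+1-i}.
Substitute known values:
  E[X_{t+1} | ...] = (0.581) * (-6)
                   = -3.4860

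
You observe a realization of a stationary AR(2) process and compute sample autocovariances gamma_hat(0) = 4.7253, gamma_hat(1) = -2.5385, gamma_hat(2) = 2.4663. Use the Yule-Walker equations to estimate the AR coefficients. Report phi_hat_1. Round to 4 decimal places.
\hat\phi_{1} = -0.3610

The Yule-Walker equations for an AR(p) process read, in matrix form,
  Gamma_p phi = r_p,   with   (Gamma_p)_{ij} = gamma(|i - j|),
                       (r_p)_i = gamma(i),   i,j = 1..p.
Substitute the sample gammas (Toeplitz matrix and right-hand side of size 2):
  Gamma_p = [[4.7253, -2.5385], [-2.5385, 4.7253]]
  r_p     = [-2.5385, 2.4663]
Written out:
  4.7253 phi_1 - 2.5385 phi_2 = -2.5385
  -2.5385 phi_1 + 4.7253 phi_2 = 2.4663
Solve by Cramer's rule:
  det = gamma(0)^2 - gamma(1)^2 = (4.7253)^2 - (-2.5385)^2 = 22.32846009 - 6.44398225 = 15.88447784
  phi_hat_1 = [gamma(1) gamma(0) - gamma(1) gamma(2)] / det = [(-2.5385)(4.7253) - (-2.5385)(2.4663)] / 15.88447784 = -5.7344715 / 15.88447784 = -0.361
  phi_hat_2 = [gamma(0) gamma(2) - gamma(1)^2] / det = [(4.7253)(2.4663) - (-2.5385)^2] / 15.88447784 = 5.21002514 / 15.88447784 = 0.328
So phi_hat = [-0.3610, 0.3280].
Therefore phi_hat_1 = -0.3610.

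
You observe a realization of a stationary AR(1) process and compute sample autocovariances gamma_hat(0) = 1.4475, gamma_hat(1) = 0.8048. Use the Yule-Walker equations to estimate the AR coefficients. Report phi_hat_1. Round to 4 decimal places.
\hat\phi_{1} = 0.5560

The Yule-Walker equations for an AR(p) process read, in matrix form,
  Gamma_p phi = r_p,   with   (Gamma_p)_{ij} = gamma(|i - j|),
                       (r_p)_i = gamma(i),   i,j = 1..p.
Substitute the sample gammas (Toeplitz matrix and right-hand side of size 1):
  Gamma_p = [[1.4475]]
  r_p     = [0.8048]
With p = 1 this is the single equation gamma(0) phi_1 = gamma(1):
  phi_hat_1 = gamma(1) / gamma(0) = 0.8048 / 1.4475 = 0.5560.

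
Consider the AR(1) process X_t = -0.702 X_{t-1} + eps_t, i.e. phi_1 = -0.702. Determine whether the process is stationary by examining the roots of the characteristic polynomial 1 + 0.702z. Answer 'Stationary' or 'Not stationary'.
\text{Stationary}

The AR(p) characteristic polynomial is P(z) = 1 + 0.702z.
Stationarity requires all roots to lie outside the unit circle, i.e. |z| > 1 for every root.
This is linear in z: 1 + (0.702) z = 0  =>  z = -1/(0.702) = -1.424501,  |z| = 1.424501.
Moduli of all roots: 1.4245.
All moduli strictly greater than 1? Yes.
Verdict: Stationary.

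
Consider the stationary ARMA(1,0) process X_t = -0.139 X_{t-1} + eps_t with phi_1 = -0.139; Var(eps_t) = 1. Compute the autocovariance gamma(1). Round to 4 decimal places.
\gamma(1) = -0.1417

Multiply the model equation by X_{t-k} and take expectations. With theta_0 = psi_0 = 1 and psi_j the MA(infinity) weights, this gives
  gamma(k) - sum_i phi_i gamma(k-i) = c_k,
  c_k = sigma^2 * sum_{j=k..q} theta_j psi_{j-k}   (c_k = 0 for k > q),
using gamma(-m) = gamma(m).
Pure AR (q = 0): c_0 = sigma^2 = 1, c_k = 0 for k >= 1.
Equations for k = 0 and k = 1 (AR order 1):
  gamma(0) = phi_1 gamma(1) + c_0
  gamma(1) = phi_1 gamma(0) + c_1
Substituting the second into the first: gamma(0) (1 - phi_1^2) = c_0 + phi_1 c_1, so
  gamma(0) = c_0 / (1 - phi_1^2) = 1 / (1 - (-0.139)^2) = 1 / 0.980679 = 1.019702.
  gamma(1) = phi_1 gamma(0) = (-0.139)(1.019702) = -0.141739.
Therefore gamma(1) = -0.1417 (to 4 decimal places).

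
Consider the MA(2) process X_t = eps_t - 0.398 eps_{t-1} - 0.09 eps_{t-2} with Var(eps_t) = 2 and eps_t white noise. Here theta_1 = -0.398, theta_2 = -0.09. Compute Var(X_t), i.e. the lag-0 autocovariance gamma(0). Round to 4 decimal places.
\gamma(0) = 2.3330

For an MA(q) process X_t = eps_t + sum_i theta_i eps_{t-i} with
Var(eps_t) = sigma^2, the variance is
  gamma(0) = sigma^2 * (1 + sum_i theta_i^2).
  sum_i theta_i^2 = (-0.398)^2 + (-0.09)^2 = 0.158404 + 0.0081 = 0.166504.
  gamma(0) = 2 * (1 + 0.166504) = 2 * 1.166504 = 2.333008, which rounds to 2.3330.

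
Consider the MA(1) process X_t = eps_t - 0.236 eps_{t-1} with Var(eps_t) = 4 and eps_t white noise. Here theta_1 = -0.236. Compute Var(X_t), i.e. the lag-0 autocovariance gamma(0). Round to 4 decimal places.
\gamma(0) = 4.2228

For an MA(q) process X_t = eps_t + sum_i theta_i eps_{t-i} with
Var(eps_t) = sigma^2, the variance is
  gamma(0) = sigma^2 * (1 + sum_i theta_i^2).
  sum_i theta_i^2 = (-0.236)^2 = 0.055696.
  gamma(0) = 4 * (1 + 0.055696) = 4 * 1.055696 = 4.222784, which rounds to 4.2228.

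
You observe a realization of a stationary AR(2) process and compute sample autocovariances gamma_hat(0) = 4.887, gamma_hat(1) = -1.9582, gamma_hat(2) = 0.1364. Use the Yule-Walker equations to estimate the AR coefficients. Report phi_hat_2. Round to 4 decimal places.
\hat\phi_{2} = -0.1580

The Yule-Walker equations for an AR(p) process read, in matrix form,
  Gamma_p phi = r_p,   with   (Gamma_p)_{ij} = gamma(|i - j|),
                       (r_p)_i = gamma(i),   i,j = 1..p.
Substitute the sample gammas (Toeplitz matrix and right-hand side of size 2):
  Gamma_p = [[4.887, -1.9582], [-1.9582, 4.887]]
  r_p     = [-1.9582, 0.1364]
Written out:
  4.887 phi_1 - 1.9582 phi_2 = -1.9582
  -1.9582 phi_1 + 4.887 phi_2 = 0.1364
Solve by Cramer's rule:
  det = gamma(0)^2 - gamma(1)^2 = (4.887)^2 - (-1.9582)^2 = 23.882769 - 3.83454724 = 20.04822176
  phi_hat_1 = [gamma(1) gamma(0) - gamma(1) gamma(2)] / det = [(-1.9582)(4.887) - (-1.9582)(0.1364)] / 20.04822176 = -9.30262492 / 20.04822176 = -0.464
  phi_hat_2 = [gamma(0) gamma(2) - gamma(1)^2] / det = [(4.887)(0.1364) - (-1.9582)^2] / 20.04822176 = -3.16796044 / 20.04822176 = -0.158
So phi_hat = [-0.4640, -0.1580].
Therefore phi_hat_2 = -0.1580.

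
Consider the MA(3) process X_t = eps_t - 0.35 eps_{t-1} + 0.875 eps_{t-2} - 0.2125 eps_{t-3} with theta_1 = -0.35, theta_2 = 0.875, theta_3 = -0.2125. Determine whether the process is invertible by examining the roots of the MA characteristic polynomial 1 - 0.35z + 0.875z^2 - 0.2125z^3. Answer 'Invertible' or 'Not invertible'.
\text{Invertible}

The MA(q) characteristic polynomial is P(z) = 1 - 0.35z + 0.875z^2 - 0.2125z^3.
Invertibility requires all roots to lie outside the unit circle, i.e. |z| > 1 for every root.
Degree 3: look for a simple real root z0 first, then factor out (1 - z/z0) and solve the remaining quadratic.
Testing z0 = 4: P(4) = 1 + (-0.35)(4) + (0.875)(4)^2 + (-0.2125)(4)^3
  = 1 + (-1.4) + (14) + (-13.6) = 0.  So z_0 = 4 is a root, |z_0| = 4.
Divide out the factor (1 - 0.25 z) = (1 - z/z0) (since 1/z0 = 0.25):
  P(z) = (1 - 0.25 z)(1 + (-0.1) z + (0.85) z^2)
  [check: z-coef -0.1 - (0.25) = -0.35; z^2-coef 0.85 - (0.25)(-0.1) = 0.875; z^3-coef -(0.25)(0.85) = -0.2125.]
Remaining roots from the quadratic factor 1 + (-0.1) z + (0.85) z^2:
  Set 1 + (-0.1) z + (0.85) z^2 = 0, i.e. a z^2 + b z + c = 0 with a = 0.85, b = -0.1, c = 1.
  Discriminant D = b^2 - 4ac = (-0.1)^2 - 4*(0.85)*1 = 0.01 - (3.4) = -3.39.
  D < 0, so the roots are the complex-conjugate pair z = (-b +/- i sqrt(-D)) / (2a) = 0.0588 +/- 1.0831i.
  For a conjugate pair |z|^2 = z * conj(z) = (product of roots) = c/a = 1/(0.85) = 1.176471, so |z| = sqrt(1.176471) = 1.0847 for both roots.
Moduli of all roots: 4.0000, 1.0847, 1.0847.
All moduli strictly greater than 1? Yes.
Verdict: Invertible.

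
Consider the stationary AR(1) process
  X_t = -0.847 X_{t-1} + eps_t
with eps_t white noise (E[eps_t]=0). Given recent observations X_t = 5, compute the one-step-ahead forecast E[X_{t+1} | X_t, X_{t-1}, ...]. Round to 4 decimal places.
E[X_{t+1} \mid \mathcal F_t] = -4.2350

For an AR(p) model X_t = c + sum_i phi_i X_{t-i} + eps_t, the
one-step-ahead conditional mean is
  E[X_{t+1} | X_t, ...] = c + sum_i phi_i X_{t+1-i}.
Substitute known values:
  E[X_{t+1} | ...] = (-0.847) * (5)
                   = -4.2350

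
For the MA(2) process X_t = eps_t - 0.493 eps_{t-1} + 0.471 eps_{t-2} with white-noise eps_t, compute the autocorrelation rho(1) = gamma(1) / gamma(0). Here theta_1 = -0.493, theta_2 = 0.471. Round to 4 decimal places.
\rho(1) = -0.4951

For an MA(q) process with theta_0 = 1, the autocovariance is
  gamma(k) = sigma^2 * sum_{i=0..q-k} theta_i * theta_{i+k},
and rho(k) = gamma(k) / gamma(0). Sigma^2 cancels.
  numerator   = (1)*(-0.493) + (-0.493)*(0.471) = -0.725203.
  denominator = (1)^2 + (-0.493)^2 + (0.471)^2 = 1.46489.
  rho(1) = -0.725203 / 1.46489 = -0.4951.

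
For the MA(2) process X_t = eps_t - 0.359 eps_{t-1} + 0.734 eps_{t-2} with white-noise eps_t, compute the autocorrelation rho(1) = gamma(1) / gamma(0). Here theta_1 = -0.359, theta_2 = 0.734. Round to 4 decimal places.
\rho(1) = -0.3733

For an MA(q) process with theta_0 = 1, the autocovariance is
  gamma(k) = sigma^2 * sum_{i=0..q-k} theta_i * theta_{i+k},
and rho(k) = gamma(k) / gamma(0). Sigma^2 cancels.
  numerator   = (1)*(-0.359) + (-0.359)*(0.734) = -0.622506.
  denominator = (1)^2 + (-0.359)^2 + (0.734)^2 = 1.667637.
  rho(1) = -0.622506 / 1.667637 = -0.3733.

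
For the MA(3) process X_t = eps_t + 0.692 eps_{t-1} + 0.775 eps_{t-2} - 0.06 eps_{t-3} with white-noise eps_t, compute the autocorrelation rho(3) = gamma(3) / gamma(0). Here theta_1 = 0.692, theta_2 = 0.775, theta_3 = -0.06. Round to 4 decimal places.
\rho(3) = -0.0288

For an MA(q) process with theta_0 = 1, the autocovariance is
  gamma(k) = sigma^2 * sum_{i=0..q-k} theta_i * theta_{i+k},
and rho(k) = gamma(k) / gamma(0). Sigma^2 cancels.
  numerator   = (1)*(-0.06) = -0.06.
  denominator = (1)^2 + (0.692)^2 + (0.775)^2 + (-0.06)^2 = 2.083089.
  rho(3) = -0.06 / 2.083089 = -0.0288.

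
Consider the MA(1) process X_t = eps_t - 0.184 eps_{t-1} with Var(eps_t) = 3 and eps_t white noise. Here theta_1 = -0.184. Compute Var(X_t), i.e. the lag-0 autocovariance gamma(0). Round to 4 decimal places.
\gamma(0) = 3.1016

For an MA(q) process X_t = eps_t + sum_i theta_i eps_{t-i} with
Var(eps_t) = sigma^2, the variance is
  gamma(0) = sigma^2 * (1 + sum_i theta_i^2).
  sum_i theta_i^2 = (-0.184)^2 = 0.033856.
  gamma(0) = 3 * (1 + 0.033856) = 3 * 1.033856 = 3.101568, which rounds to 3.1016.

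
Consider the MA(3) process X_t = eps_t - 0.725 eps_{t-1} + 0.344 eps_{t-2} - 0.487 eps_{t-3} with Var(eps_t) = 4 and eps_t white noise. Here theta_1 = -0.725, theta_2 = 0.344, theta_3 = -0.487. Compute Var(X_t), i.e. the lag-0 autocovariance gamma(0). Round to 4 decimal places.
\gamma(0) = 7.5245

For an MA(q) process X_t = eps_t + sum_i theta_i eps_{t-i} with
Var(eps_t) = sigma^2, the variance is
  gamma(0) = sigma^2 * (1 + sum_i theta_i^2).
  sum_i theta_i^2 = (-0.725)^2 + (0.344)^2 + (-0.487)^2 = 0.525625 + 0.118336 + 0.237169 = 0.88113.
  gamma(0) = 4 * (1 + 0.88113) = 4 * 1.88113 = 7.52452, which rounds to 7.5245.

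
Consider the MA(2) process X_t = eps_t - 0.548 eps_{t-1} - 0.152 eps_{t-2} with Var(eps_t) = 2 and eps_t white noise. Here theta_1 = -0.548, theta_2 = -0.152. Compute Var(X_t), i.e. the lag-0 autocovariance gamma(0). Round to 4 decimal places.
\gamma(0) = 2.6468

For an MA(q) process X_t = eps_t + sum_i theta_i eps_{t-i} with
Var(eps_t) = sigma^2, the variance is
  gamma(0) = sigma^2 * (1 + sum_i theta_i^2).
  sum_i theta_i^2 = (-0.548)^2 + (-0.152)^2 = 0.300304 + 0.023104 = 0.323408.
  gamma(0) = 2 * (1 + 0.323408) = 2 * 1.323408 = 2.646816, which rounds to 2.6468.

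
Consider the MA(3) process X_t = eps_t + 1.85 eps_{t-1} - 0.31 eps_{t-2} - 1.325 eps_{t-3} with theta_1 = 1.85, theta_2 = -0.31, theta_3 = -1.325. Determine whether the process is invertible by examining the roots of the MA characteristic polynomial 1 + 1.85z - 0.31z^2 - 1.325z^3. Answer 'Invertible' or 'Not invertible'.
\text{Not invertible}

The MA(q) characteristic polynomial is P(z) = 1 + 1.85z - 0.31z^2 - 1.325z^3.
Invertibility requires all roots to lie outside the unit circle, i.e. |z| > 1 for every root.
Degree 3: look for a simple real root z0 first, then factor out (1 - z/z0) and solve the remaining quadratic.
Testing z0 = -0.8: P(-0.8) = 1 + (1.85)(-0.8) + (-0.31)(-0.8)^2 + (-1.325)(-0.8)^3
  = 1 + (-1.48) + (-0.1984) + (0.6784) = 0.  So z_0 = -0.8 is a root, |z_0| = 0.8.
Divide out the factor (1 + 1.25 z) = (1 - z/z0) (since 1/z0 = -1.25):
  P(z) = (1 + 1.25 z)(1 + (0.6) z + (-1.06) z^2)
  [check: z-coef 0.6 - (-1.25) = 1.85; z^2-coef -1.06 - (-1.25)(0.6) = -0.31; z^3-coef -(-1.25)(-1.06) = -1.325.]
Remaining roots from the quadratic factor 1 + (0.6) z + (-1.06) z^2:
  Set 1 + (0.6) z + (-1.06) z^2 = 0, i.e. a z^2 + b z + c = 0 with a = -1.06, b = 0.6, c = 1.
  Discriminant D = b^2 - 4ac = (0.6)^2 - 4*(-1.06)*1 = 0.36 - (-4.24) = 4.6.
  D >= 0, so the roots are real: z = (-b +/- sqrt(D)) / (2a) = (-0.6 +/- 2.144761) / (-2.12).
    z_1 = (-0.6 + 2.144761) / (-2.12) = -0.7287,   |z_1| = 0.7287.
    z_2 = (-0.6 - 2.144761) / (-2.12) = 1.2947,   |z_2| = 1.2947.
Moduli of all roots: 0.8000, 0.7287, 1.2947.
All moduli strictly greater than 1? No.
Verdict: Not invertible.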